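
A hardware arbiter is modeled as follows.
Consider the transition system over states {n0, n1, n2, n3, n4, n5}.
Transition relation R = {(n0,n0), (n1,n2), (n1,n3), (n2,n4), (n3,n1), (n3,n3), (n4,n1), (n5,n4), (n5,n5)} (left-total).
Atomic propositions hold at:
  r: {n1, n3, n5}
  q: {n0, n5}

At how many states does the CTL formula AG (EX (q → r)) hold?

Sat(q → r) = {n1, n2, n3, n4, n5}
Sat(EX (q → r)) = {s : some successor in {n1, n2, n3, n4, n5}} = {n1, n2, n3, n4, n5}
AG (EX (q → r)): greatest fixpoint, start Z0 = {n1, n2, n3, n4, n5}, keep only states in Sat with every successor in Z. Already a fixed point.
Sat(AG (EX (q → r))) = {n1, n2, n3, n4, n5}
|Sat(AG (EX (q → r)))| = |{n1, n2, n3, n4, n5}| = 5.

5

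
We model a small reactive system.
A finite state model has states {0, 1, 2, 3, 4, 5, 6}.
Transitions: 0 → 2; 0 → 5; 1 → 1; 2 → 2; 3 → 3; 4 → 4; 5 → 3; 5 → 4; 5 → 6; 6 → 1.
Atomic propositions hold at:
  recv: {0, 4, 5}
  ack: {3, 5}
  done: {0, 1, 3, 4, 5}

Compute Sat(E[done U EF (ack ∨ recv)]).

{0, 3, 4, 5}

Sat(ack ∨ recv) = {0, 3, 4, 5}
EF (ack ∨ recv): least fixpoint, start Z0 = {0, 3, 4, 5}, add states with some successor in Z. Already a fixed point.
Sat(EF (ack ∨ recv)) = {0, 3, 4, 5}
E[done U EF (ack ∨ recv)]: least fixpoint, start Z0 = Sat(EF (ack ∨ recv)) = {0, 3, 4, 5}, add states in Sat(done) with some successor in Z. Already a fixed point.
Sat(E[done U EF (ack ∨ recv)]) = {0, 3, 4, 5}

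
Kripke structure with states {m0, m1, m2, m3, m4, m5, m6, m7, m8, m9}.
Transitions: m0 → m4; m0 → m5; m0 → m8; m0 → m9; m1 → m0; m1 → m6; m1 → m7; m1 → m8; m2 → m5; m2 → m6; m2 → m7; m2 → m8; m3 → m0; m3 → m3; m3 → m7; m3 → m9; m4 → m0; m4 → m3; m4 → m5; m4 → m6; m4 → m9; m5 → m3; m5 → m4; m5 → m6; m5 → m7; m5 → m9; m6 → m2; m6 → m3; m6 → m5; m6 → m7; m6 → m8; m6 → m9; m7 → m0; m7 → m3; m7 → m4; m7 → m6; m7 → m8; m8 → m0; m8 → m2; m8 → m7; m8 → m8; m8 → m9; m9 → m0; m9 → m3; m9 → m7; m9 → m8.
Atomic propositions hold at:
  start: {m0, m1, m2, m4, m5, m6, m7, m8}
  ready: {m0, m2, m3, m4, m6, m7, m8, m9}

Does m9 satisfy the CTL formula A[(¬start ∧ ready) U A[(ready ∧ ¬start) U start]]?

No

Sat(¬start) = {m3, m9}
Sat(¬start ∧ ready) = {m3, m9}
Sat(ready ∧ ¬start) = {m3, m9}
A[(ready ∧ ¬start) U start]: least fixpoint, start Z0 = Sat(start) = {m0, m1, m2, m4, m5, m6, m7, m8}, add states in Sat(ready ∧ ¬start) with every successor in Z. Already a fixed point.
Sat(A[(ready ∧ ¬start) U start]) = {m0, m1, m2, m4, m5, m6, m7, m8}
A[(¬start ∧ ready) U A[(ready ∧ ¬start) U start]]: least fixpoint, start Z0 = Sat(A[(ready ∧ ¬start) U start]) = {m0, m1, m2, m4, m5, m6, m7, m8}, add states in Sat(¬start ∧ ready) with every successor in Z. Already a fixed point.
Sat(A[(¬start ∧ ready) U A[(ready ∧ ¬start) U start]]) = {m0, m1, m2, m4, m5, m6, m7, m8}
m9 ∉ Sat(A[(¬start ∧ ready) U A[(ready ∧ ¬start) U start]]) = {m0, m1, m2, m4, m5, m6, m7, m8}, so the formula does not hold at m9.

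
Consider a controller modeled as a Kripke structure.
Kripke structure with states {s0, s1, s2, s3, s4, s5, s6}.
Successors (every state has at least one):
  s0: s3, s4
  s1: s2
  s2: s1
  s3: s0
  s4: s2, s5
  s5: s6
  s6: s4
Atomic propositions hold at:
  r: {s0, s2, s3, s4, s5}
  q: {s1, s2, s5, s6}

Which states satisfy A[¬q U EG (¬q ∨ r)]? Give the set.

Sat(¬q) = {s0, s3, s4}
Sat(¬q ∨ r) = {s0, s2, s3, s4, s5}
EG (¬q ∨ r): greatest fixpoint, start Z0 = {s0, s2, s3, s4, s5}, keep only states in Sat with some successor in Z. Z1 = {s0, s3, s4}; Z2 = {s0, s3}; fixed.
Sat(EG (¬q ∨ r)) = {s0, s3}
A[¬q U EG (¬q ∨ r)]: least fixpoint, start Z0 = Sat(EG (¬q ∨ r)) = {s0, s3}, add states in Sat(¬q) with every successor in Z. Already a fixed point.
Sat(A[¬q U EG (¬q ∨ r)]) = {s0, s3}

{s0, s3}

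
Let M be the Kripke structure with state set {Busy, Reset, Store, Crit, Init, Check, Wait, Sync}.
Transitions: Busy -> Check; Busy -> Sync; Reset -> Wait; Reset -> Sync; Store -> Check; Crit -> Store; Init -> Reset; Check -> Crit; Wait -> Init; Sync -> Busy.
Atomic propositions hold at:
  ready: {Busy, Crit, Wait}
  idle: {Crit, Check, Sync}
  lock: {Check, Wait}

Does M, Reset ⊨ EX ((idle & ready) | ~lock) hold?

Sat(idle & ready) = {Crit}
Sat(~lock) = {Busy, Reset, Store, Crit, Init, Sync}
Sat((idle & ready) | ~lock) = {Busy, Reset, Store, Crit, Init, Sync}
Sat(EX ((idle & ready) | ~lock)) = {s : some successor in {Busy, Reset, Store, Crit, Init, Sync}} = {Busy, Reset, Crit, Init, Check, Wait, Sync}
Reset ∈ Sat(EX ((idle & ready) | ~lock)) = {Busy, Reset, Crit, Init, Check, Wait, Sync}, so the formula holds at Reset.

Yes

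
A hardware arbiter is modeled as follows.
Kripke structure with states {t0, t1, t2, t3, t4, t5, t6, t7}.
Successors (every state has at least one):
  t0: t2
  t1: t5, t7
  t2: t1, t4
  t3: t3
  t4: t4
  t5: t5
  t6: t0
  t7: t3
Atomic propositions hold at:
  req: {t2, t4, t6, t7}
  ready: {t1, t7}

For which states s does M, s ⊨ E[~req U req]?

Sat(~req) = {t0, t1, t3, t5}
E[~req U req]: least fixpoint, start Z0 = Sat(req) = {t2, t4, t6, t7}, add states in Sat(~req) with some successor in Z. Z1 = {t0, t1, t2, t4, t6, t7}; fixed.
Sat(E[~req U req]) = {t0, t1, t2, t4, t6, t7}

{t0, t1, t2, t4, t6, t7}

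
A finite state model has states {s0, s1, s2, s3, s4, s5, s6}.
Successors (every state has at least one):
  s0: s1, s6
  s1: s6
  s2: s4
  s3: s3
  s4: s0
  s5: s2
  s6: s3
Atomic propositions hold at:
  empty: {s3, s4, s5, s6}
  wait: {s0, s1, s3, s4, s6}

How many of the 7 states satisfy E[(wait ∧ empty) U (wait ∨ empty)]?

Sat(wait ∧ empty) = {s3, s4, s6}
Sat(wait ∨ empty) = {s0, s1, s3, s4, s5, s6}
E[(wait ∧ empty) U (wait ∨ empty)]: least fixpoint, start Z0 = Sat((wait ∨ empty)) = {s0, s1, s3, s4, s5, s6}, add states in Sat(wait ∧ empty) with some successor in Z. Already a fixed point.
Sat(E[(wait ∧ empty) U (wait ∨ empty)]) = {s0, s1, s3, s4, s5, s6}
|Sat(E[(wait ∧ empty) U (wait ∨ empty)])| = |{s0, s1, s3, s4, s5, s6}| = 6.

6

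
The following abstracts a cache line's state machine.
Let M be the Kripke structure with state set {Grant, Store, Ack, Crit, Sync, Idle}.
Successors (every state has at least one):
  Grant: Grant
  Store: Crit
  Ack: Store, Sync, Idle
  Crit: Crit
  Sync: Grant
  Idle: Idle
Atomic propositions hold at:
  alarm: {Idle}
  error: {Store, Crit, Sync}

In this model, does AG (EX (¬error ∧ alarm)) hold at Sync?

No

Sat(¬error) = {Grant, Ack, Idle}
Sat(¬error ∧ alarm) = {Idle}
Sat(EX (¬error ∧ alarm)) = {s : some successor in {Idle}} = {Ack, Idle}
AG (EX (¬error ∧ alarm)): greatest fixpoint, start Z0 = {Ack, Idle}, keep only states in Sat with every successor in Z. Z1 = {Idle}; fixed.
Sat(AG (EX (¬error ∧ alarm))) = {Idle}
Sync ∉ Sat(AG (EX (¬error ∧ alarm))) = {Idle}, so the formula does not hold at Sync.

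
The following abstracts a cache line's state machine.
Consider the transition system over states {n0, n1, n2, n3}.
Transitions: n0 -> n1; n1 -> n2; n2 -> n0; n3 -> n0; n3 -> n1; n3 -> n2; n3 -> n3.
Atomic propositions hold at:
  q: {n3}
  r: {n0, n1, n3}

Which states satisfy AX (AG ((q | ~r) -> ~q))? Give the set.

Sat(~r) = {n2}
Sat(q | ~r) = {n2, n3}
Sat(~q) = {n0, n1, n2}
Sat((q | ~r) -> ~q) = {n0, n1, n2}
AG ((q | ~r) -> ~q): greatest fixpoint, start Z0 = {n0, n1, n2}, keep only states in Sat with every successor in Z. Already a fixed point.
Sat(AG ((q | ~r) -> ~q)) = {n0, n1, n2}
Sat(AX (AG ((q | ~r) -> ~q))) = {s : every successor in {n0, n1, n2}} = {n0, n1, n2}

{n0, n1, n2}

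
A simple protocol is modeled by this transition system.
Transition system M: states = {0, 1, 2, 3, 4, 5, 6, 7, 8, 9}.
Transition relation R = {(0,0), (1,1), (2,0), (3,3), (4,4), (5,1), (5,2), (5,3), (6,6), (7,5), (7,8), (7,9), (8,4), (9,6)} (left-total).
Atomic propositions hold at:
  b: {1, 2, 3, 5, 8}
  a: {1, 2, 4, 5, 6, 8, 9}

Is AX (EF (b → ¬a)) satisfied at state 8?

Yes

Sat(¬a) = {0, 3, 7}
Sat(b → ¬a) = {0, 3, 4, 6, 7, 9}
EF (b → ¬a): least fixpoint, start Z0 = {0, 3, 4, 6, 7, 9}, add states with some successor in Z. Z1 = {0, 2, 3, 4, 5, 6, 7, 8, 9}; fixed.
Sat(EF (b → ¬a)) = {0, 2, 3, 4, 5, 6, 7, 8, 9}
Sat(AX (EF (b → ¬a))) = {s : every successor in {0, 2, 3, 4, 5, 6, 7, 8, 9}} = {0, 2, 3, 4, 6, 7, 8, 9}
8 ∈ Sat(AX (EF (b → ¬a))) = {0, 2, 3, 4, 6, 7, 8, 9}, so the formula holds at 8.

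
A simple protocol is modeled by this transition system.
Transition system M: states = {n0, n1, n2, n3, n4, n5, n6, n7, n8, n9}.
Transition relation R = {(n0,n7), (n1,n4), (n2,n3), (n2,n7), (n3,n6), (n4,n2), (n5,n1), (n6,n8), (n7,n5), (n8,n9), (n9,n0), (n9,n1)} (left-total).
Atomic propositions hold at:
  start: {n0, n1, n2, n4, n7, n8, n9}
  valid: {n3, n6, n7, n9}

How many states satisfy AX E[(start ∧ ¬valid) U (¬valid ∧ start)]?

Sat(¬valid) = {n0, n1, n2, n4, n5, n8}
Sat(start ∧ ¬valid) = {n0, n1, n2, n4, n8}
Sat(¬valid ∧ start) = {n0, n1, n2, n4, n8}
E[(start ∧ ¬valid) U (¬valid ∧ start)]: least fixpoint, start Z0 = Sat((¬valid ∧ start)) = {n0, n1, n2, n4, n8}, add states in Sat(start ∧ ¬valid) with some successor in Z. Already a fixed point.
Sat(E[(start ∧ ¬valid) U (¬valid ∧ start)]) = {n0, n1, n2, n4, n8}
Sat(AX E[(start ∧ ¬valid) U (¬valid ∧ start)]) = {s : every successor in {n0, n1, n2, n4, n8}} = {n1, n4, n5, n6, n9}
|Sat(AX E[(start ∧ ¬valid) U (¬valid ∧ start)])| = |{n1, n4, n5, n6, n9}| = 5.

5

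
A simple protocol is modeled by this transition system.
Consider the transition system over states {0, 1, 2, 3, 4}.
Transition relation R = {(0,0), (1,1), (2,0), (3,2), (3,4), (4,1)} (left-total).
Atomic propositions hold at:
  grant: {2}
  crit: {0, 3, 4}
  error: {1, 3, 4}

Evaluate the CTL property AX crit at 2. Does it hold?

Yes

Sat(AX crit) = {s : every successor in {0, 3, 4}} = {0, 2}
2 ∈ Sat(AX crit) = {0, 2}, so the formula holds at 2.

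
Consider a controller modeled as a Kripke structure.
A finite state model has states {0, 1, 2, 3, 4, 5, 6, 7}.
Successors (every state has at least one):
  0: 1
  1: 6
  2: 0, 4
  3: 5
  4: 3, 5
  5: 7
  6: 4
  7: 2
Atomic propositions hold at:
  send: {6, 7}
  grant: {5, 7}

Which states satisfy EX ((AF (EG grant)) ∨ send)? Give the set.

{1, 5}

EG grant: greatest fixpoint, start Z0 = {5, 7}, keep only states in Sat with some successor in Z. Z1 = {5}; Z2 = ∅; fixed.
Sat(EG grant) = ∅
AF (EG grant): least fixpoint, start Z0 = ∅, add states with every successor in Z. Already a fixed point.
Sat(AF (EG grant)) = ∅
Sat((AF (EG grant)) ∨ send) = {6, 7}
Sat(EX ((AF (EG grant)) ∨ send)) = {s : some successor in {6, 7}} = {1, 5}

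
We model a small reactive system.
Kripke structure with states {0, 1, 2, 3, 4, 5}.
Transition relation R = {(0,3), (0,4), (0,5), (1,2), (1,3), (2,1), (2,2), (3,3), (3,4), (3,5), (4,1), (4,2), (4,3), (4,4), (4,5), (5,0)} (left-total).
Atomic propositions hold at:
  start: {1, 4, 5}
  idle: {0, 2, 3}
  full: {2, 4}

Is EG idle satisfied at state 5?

EG idle: greatest fixpoint, start Z0 = {0, 2, 3}, keep only states in Sat with some successor in Z. Already a fixed point.
Sat(EG idle) = {0, 2, 3}
5 ∉ Sat(EG idle) = {0, 2, 3}, so the formula does not hold at 5.

No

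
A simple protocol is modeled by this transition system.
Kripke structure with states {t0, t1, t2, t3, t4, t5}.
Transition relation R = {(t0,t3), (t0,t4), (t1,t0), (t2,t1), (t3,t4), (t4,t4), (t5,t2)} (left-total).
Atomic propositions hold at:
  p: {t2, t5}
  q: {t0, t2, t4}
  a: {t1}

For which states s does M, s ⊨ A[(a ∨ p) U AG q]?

Sat(a ∨ p) = {t1, t2, t5}
AG q: greatest fixpoint, start Z0 = {t0, t2, t4}, keep only states in Sat with every successor in Z. Z1 = {t4}; fixed.
Sat(AG q) = {t4}
A[(a ∨ p) U AG q]: least fixpoint, start Z0 = Sat(AG q) = {t4}, add states in Sat(a ∨ p) with every successor in Z. Already a fixed point.
Sat(A[(a ∨ p) U AG q]) = {t4}

{t4}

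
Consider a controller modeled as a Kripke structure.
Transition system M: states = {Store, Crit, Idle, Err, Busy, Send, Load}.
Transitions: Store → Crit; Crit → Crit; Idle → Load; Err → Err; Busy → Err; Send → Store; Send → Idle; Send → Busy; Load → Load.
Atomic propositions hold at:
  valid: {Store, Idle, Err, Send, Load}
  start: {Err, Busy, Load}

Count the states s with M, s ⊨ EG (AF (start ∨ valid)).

Sat(start ∨ valid) = {Store, Idle, Err, Busy, Send, Load}
AF (start ∨ valid): least fixpoint, start Z0 = {Store, Idle, Err, Busy, Send, Load}, add states with every successor in Z. Already a fixed point.
Sat(AF (start ∨ valid)) = {Store, Idle, Err, Busy, Send, Load}
EG (AF (start ∨ valid)): greatest fixpoint, start Z0 = {Store, Idle, Err, Busy, Send, Load}, keep only states in Sat with some successor in Z. Z1 = {Idle, Err, Busy, Send, Load}; fixed.
Sat(EG (AF (start ∨ valid))) = {Idle, Err, Busy, Send, Load}
|Sat(EG (AF (start ∨ valid)))| = |{Idle, Err, Busy, Send, Load}| = 5.

5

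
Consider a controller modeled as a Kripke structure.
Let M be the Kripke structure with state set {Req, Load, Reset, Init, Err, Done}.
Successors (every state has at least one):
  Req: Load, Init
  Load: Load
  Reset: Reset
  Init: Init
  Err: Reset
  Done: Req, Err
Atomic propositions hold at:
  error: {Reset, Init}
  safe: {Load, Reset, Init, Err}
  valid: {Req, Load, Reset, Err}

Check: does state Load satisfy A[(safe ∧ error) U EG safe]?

Sat(safe ∧ error) = {Reset, Init}
EG safe: greatest fixpoint, start Z0 = {Load, Reset, Init, Err}, keep only states in Sat with some successor in Z. Already a fixed point.
Sat(EG safe) = {Load, Reset, Init, Err}
A[(safe ∧ error) U EG safe]: least fixpoint, start Z0 = Sat(EG safe) = {Load, Reset, Init, Err}, add states in Sat(safe ∧ error) with every successor in Z. Already a fixed point.
Sat(A[(safe ∧ error) U EG safe]) = {Load, Reset, Init, Err}
Load ∈ Sat(A[(safe ∧ error) U EG safe]) = {Load, Reset, Init, Err}, so the formula holds at Load.

Yes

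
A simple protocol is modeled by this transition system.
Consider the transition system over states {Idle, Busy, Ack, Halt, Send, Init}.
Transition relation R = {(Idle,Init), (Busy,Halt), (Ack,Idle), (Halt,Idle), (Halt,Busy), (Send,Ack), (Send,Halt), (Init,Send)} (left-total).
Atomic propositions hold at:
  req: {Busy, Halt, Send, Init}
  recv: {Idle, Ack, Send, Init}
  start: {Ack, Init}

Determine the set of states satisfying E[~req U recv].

{Idle, Ack, Send, Init}

Sat(~req) = {Idle, Ack}
E[~req U recv]: least fixpoint, start Z0 = Sat(recv) = {Idle, Ack, Send, Init}, add states in Sat(~req) with some successor in Z. Already a fixed point.
Sat(E[~req U recv]) = {Idle, Ack, Send, Init}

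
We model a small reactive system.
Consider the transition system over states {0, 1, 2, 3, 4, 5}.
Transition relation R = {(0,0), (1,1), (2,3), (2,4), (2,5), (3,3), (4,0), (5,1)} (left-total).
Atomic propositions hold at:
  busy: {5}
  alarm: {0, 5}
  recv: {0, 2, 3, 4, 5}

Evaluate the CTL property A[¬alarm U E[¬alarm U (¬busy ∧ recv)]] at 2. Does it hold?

Sat(¬alarm) = {1, 2, 3, 4}
Sat(¬busy) = {0, 1, 2, 3, 4}
Sat(¬busy ∧ recv) = {0, 2, 3, 4}
E[¬alarm U (¬busy ∧ recv)]: least fixpoint, start Z0 = Sat((¬busy ∧ recv)) = {0, 2, 3, 4}, add states in Sat(¬alarm) with some successor in Z. Already a fixed point.
Sat(E[¬alarm U (¬busy ∧ recv)]) = {0, 2, 3, 4}
A[¬alarm U E[¬alarm U (¬busy ∧ recv)]]: least fixpoint, start Z0 = Sat(E[¬alarm U (¬busy ∧ recv)]) = {0, 2, 3, 4}, add states in Sat(¬alarm) with every successor in Z. Already a fixed point.
Sat(A[¬alarm U E[¬alarm U (¬busy ∧ recv)]]) = {0, 2, 3, 4}
2 ∈ Sat(A[¬alarm U E[¬alarm U (¬busy ∧ recv)]]) = {0, 2, 3, 4}, so the formula holds at 2.

Yes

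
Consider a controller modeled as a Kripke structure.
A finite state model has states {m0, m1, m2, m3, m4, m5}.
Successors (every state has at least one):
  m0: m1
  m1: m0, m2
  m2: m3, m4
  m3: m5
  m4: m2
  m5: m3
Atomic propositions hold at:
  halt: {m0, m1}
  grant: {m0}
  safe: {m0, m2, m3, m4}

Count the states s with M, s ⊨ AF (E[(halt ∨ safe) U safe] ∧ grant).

1

Sat(halt ∨ safe) = {m0, m1, m2, m3, m4}
E[(halt ∨ safe) U safe]: least fixpoint, start Z0 = Sat(safe) = {m0, m2, m3, m4}, add states in Sat(halt ∨ safe) with some successor in Z. Z1 = {m0, m1, m2, m3, m4}; fixed.
Sat(E[(halt ∨ safe) U safe]) = {m0, m1, m2, m3, m4}
Sat(E[(halt ∨ safe) U safe] ∧ grant) = {m0}
AF (E[(halt ∨ safe) U safe] ∧ grant): least fixpoint, start Z0 = {m0}, add states with every successor in Z. Already a fixed point.
Sat(AF (E[(halt ∨ safe) U safe] ∧ grant)) = {m0}
|Sat(AF (E[(halt ∨ safe) U safe] ∧ grant))| = |{m0}| = 1.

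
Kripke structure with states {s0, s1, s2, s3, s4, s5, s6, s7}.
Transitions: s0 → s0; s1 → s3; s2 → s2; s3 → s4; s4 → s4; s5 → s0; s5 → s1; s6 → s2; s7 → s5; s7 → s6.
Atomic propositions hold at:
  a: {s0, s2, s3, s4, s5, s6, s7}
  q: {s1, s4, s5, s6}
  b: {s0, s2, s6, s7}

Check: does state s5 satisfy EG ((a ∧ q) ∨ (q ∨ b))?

Yes

Sat(a ∧ q) = {s4, s5, s6}
Sat(q ∨ b) = {s0, s1, s2, s4, s5, s6, s7}
Sat((a ∧ q) ∨ (q ∨ b)) = {s0, s1, s2, s4, s5, s6, s7}
EG ((a ∧ q) ∨ (q ∨ b)): greatest fixpoint, start Z0 = {s0, s1, s2, s4, s5, s6, s7}, keep only states in Sat with some successor in Z. Z1 = {s0, s2, s4, s5, s6, s7}; fixed.
Sat(EG ((a ∧ q) ∨ (q ∨ b))) = {s0, s2, s4, s5, s6, s7}
s5 ∈ Sat(EG ((a ∧ q) ∨ (q ∨ b))) = {s0, s2, s4, s5, s6, s7}, so the formula holds at s5.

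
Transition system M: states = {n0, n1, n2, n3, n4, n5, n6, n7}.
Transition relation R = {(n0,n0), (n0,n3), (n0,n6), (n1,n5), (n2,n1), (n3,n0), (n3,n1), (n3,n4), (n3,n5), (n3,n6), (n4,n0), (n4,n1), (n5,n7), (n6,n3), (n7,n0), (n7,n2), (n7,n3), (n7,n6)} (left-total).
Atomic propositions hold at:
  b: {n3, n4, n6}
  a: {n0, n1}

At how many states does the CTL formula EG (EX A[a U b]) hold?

A[a U b]: least fixpoint, start Z0 = Sat(b) = {n3, n4, n6}, add states in Sat(a) with every successor in Z. Already a fixed point.
Sat(A[a U b]) = {n3, n4, n6}
Sat(EX A[a U b]) = {s : some successor in {n3, n4, n6}} = {n0, n3, n6, n7}
EG (EX A[a U b]): greatest fixpoint, start Z0 = {n0, n3, n6, n7}, keep only states in Sat with some successor in Z. Already a fixed point.
Sat(EG (EX A[a U b])) = {n0, n3, n6, n7}
|Sat(EG (EX A[a U b]))| = |{n0, n3, n6, n7}| = 4.

4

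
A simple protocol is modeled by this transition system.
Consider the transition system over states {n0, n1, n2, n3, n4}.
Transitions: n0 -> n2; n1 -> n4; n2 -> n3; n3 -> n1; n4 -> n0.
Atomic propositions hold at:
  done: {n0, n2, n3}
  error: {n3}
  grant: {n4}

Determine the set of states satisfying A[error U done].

{n0, n2, n3}

A[error U done]: least fixpoint, start Z0 = Sat(done) = {n0, n2, n3}, add states in Sat(error) with every successor in Z. Already a fixed point.
Sat(A[error U done]) = {n0, n2, n3}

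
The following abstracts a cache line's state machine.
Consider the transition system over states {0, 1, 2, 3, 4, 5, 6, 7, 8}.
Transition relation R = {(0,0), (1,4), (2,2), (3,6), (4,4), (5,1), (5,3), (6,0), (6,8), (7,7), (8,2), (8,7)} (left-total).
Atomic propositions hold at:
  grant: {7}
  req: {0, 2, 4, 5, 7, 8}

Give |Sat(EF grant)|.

5

EF grant: least fixpoint, start Z0 = {7}, add states with some successor in Z. Z1 = {7, 8}; Z2 = {6, 7, 8}; Z3 = {3, 6, 7, 8}; Z4 = {3, 5, 6, 7, 8}; fixed.
Sat(EF grant) = {3, 5, 6, 7, 8}
|Sat(EF grant)| = |{3, 5, 6, 7, 8}| = 5.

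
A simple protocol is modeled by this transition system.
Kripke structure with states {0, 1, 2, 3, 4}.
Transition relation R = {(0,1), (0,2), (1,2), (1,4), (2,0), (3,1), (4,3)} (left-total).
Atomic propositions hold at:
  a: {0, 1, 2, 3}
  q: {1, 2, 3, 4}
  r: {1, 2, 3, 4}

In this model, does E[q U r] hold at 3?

Yes

E[q U r]: least fixpoint, start Z0 = Sat(r) = {1, 2, 3, 4}, add states in Sat(q) with some successor in Z. Already a fixed point.
Sat(E[q U r]) = {1, 2, 3, 4}
3 ∈ Sat(E[q U r]) = {1, 2, 3, 4}, so the formula holds at 3.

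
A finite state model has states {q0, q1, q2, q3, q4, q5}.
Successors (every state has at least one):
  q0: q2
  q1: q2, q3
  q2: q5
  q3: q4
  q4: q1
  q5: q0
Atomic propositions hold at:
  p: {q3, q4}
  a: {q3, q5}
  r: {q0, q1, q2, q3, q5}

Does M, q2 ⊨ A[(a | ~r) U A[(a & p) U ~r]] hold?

Sat(~r) = {q4}
Sat(a | ~r) = {q3, q4, q5}
Sat(a & p) = {q3}
A[(a & p) U ~r]: least fixpoint, start Z0 = Sat(~r) = {q4}, add states in Sat(a & p) with every successor in Z. Z1 = {q3, q4}; fixed.
Sat(A[(a & p) U ~r]) = {q3, q4}
A[(a | ~r) U A[(a & p) U ~r]]: least fixpoint, start Z0 = Sat(A[(a & p) U ~r]) = {q3, q4}, add states in Sat(a | ~r) with every successor in Z. Already a fixed point.
Sat(A[(a | ~r) U A[(a & p) U ~r]]) = {q3, q4}
q2 ∉ Sat(A[(a | ~r) U A[(a & p) U ~r]]) = {q3, q4}, so the formula does not hold at q2.

No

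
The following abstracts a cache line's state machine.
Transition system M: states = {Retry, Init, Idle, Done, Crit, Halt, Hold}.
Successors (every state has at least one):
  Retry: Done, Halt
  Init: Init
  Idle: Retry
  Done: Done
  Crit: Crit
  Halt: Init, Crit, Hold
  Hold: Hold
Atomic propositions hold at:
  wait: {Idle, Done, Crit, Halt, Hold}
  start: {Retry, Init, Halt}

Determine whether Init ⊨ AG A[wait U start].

A[wait U start]: least fixpoint, start Z0 = Sat(start) = {Retry, Init, Halt}, add states in Sat(wait) with every successor in Z. Z1 = {Retry, Init, Idle, Halt}; fixed.
Sat(A[wait U start]) = {Retry, Init, Idle, Halt}
AG A[wait U start]: greatest fixpoint, start Z0 = {Retry, Init, Idle, Halt}, keep only states in Sat with every successor in Z. Z1 = {Init, Idle}; Z2 = {Init}; fixed.
Sat(AG A[wait U start]) = {Init}
Init ∈ Sat(AG A[wait U start]) = {Init}, so the formula holds at Init.

Yes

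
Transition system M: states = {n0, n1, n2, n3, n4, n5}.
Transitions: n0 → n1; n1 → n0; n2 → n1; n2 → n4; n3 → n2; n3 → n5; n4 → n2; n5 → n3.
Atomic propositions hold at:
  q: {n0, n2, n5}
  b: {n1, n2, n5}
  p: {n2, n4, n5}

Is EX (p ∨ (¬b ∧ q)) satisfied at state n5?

Sat(¬b) = {n0, n3, n4}
Sat(¬b ∧ q) = {n0}
Sat(p ∨ (¬b ∧ q)) = {n0, n2, n4, n5}
Sat(EX (p ∨ (¬b ∧ q))) = {s : some successor in {n0, n2, n4, n5}} = {n1, n2, n3, n4}
n5 ∉ Sat(EX (p ∨ (¬b ∧ q))) = {n1, n2, n3, n4}, so the formula does not hold at n5.

No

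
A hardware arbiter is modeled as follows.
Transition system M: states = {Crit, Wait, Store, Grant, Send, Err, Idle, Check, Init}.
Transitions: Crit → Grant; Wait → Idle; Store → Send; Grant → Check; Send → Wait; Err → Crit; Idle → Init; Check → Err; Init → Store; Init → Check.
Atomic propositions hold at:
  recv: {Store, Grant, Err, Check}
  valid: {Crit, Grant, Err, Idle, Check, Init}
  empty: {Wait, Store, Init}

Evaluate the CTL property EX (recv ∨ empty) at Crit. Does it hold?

Yes

Sat(recv ∨ empty) = {Wait, Store, Grant, Err, Check, Init}
Sat(EX (recv ∨ empty)) = {s : some successor in {Wait, Store, Grant, Err, Check, Init}} = {Crit, Grant, Send, Idle, Check, Init}
Crit ∈ Sat(EX (recv ∨ empty)) = {Crit, Grant, Send, Idle, Check, Init}, so the formula holds at Crit.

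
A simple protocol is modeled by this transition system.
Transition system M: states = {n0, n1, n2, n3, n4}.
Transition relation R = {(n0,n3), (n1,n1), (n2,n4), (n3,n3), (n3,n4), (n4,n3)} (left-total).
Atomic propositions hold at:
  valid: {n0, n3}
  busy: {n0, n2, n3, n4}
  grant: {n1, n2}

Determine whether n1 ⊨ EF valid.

EF valid: least fixpoint, start Z0 = {n0, n3}, add states with some successor in Z. Z1 = {n0, n3, n4}; Z2 = {n0, n2, n3, n4}; fixed.
Sat(EF valid) = {n0, n2, n3, n4}
n1 ∉ Sat(EF valid) = {n0, n2, n3, n4}, so the formula does not hold at n1.

No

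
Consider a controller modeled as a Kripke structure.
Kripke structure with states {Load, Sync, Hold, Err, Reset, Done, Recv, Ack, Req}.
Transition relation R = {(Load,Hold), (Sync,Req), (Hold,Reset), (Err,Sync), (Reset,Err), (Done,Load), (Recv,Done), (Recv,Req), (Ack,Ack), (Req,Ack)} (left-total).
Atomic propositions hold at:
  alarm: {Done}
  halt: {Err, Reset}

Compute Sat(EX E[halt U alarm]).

E[halt U alarm]: least fixpoint, start Z0 = Sat(alarm) = {Done}, add states in Sat(halt) with some successor in Z. Already a fixed point.
Sat(E[halt U alarm]) = {Done}
Sat(EX E[halt U alarm]) = {s : some successor in {Done}} = {Recv}

{Recv}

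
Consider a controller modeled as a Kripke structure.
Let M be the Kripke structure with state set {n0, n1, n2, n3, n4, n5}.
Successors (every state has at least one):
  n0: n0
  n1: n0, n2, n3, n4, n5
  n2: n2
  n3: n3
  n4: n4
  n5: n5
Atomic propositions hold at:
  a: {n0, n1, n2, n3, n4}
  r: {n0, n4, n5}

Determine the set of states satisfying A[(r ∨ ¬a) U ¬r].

{n1, n2, n3}

Sat(¬a) = {n5}
Sat(r ∨ ¬a) = {n0, n4, n5}
Sat(¬r) = {n1, n2, n3}
A[(r ∨ ¬a) U ¬r]: least fixpoint, start Z0 = Sat(¬r) = {n1, n2, n3}, add states in Sat(r ∨ ¬a) with every successor in Z. Already a fixed point.
Sat(A[(r ∨ ¬a) U ¬r]) = {n1, n2, n3}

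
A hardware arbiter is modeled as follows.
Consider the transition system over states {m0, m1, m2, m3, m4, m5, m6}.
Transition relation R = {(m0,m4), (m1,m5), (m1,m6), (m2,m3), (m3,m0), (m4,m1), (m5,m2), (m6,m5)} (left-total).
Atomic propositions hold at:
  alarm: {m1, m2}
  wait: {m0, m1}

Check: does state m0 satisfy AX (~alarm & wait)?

Sat(~alarm) = {m0, m3, m4, m5, m6}
Sat(~alarm & wait) = {m0}
Sat(AX (~alarm & wait)) = {s : every successor in {m0}} = {m3}
m0 ∉ Sat(AX (~alarm & wait)) = {m3}, so the formula does not hold at m0.

No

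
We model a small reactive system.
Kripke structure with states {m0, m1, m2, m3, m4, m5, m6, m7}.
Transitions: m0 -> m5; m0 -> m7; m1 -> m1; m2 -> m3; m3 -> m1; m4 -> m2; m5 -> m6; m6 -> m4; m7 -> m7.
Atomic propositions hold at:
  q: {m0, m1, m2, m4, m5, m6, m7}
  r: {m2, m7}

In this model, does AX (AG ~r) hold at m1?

Yes

Sat(~r) = {m0, m1, m3, m4, m5, m6}
AG ~r: greatest fixpoint, start Z0 = {m0, m1, m3, m4, m5, m6}, keep only states in Sat with every successor in Z. Z1 = {m1, m3, m5, m6}; Z2 = {m1, m3, m5}; Z3 = {m1, m3}; fixed.
Sat(AG ~r) = {m1, m3}
Sat(AX (AG ~r)) = {s : every successor in {m1, m3}} = {m1, m2, m3}
m1 ∈ Sat(AX (AG ~r)) = {m1, m2, m3}, so the formula holds at m1.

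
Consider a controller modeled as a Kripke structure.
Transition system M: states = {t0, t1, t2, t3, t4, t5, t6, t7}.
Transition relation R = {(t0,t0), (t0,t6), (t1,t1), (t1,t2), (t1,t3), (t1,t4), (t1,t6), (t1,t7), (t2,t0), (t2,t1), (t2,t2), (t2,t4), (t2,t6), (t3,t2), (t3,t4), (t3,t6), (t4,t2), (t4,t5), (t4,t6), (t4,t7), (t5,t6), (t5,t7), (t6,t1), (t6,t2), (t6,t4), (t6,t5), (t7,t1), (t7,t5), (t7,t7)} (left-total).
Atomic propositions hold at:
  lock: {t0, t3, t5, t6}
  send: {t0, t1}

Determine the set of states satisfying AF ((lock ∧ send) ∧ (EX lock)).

{t0}

Sat(lock ∧ send) = {t0}
Sat(EX lock) = {s : some successor in {t0, t3, t5, t6}} = {t0, t1, t2, t3, t4, t5, t6, t7}
Sat((lock ∧ send) ∧ (EX lock)) = {t0}
AF ((lock ∧ send) ∧ (EX lock)): least fixpoint, start Z0 = {t0}, add states with every successor in Z. Already a fixed point.
Sat(AF ((lock ∧ send) ∧ (EX lock))) = {t0}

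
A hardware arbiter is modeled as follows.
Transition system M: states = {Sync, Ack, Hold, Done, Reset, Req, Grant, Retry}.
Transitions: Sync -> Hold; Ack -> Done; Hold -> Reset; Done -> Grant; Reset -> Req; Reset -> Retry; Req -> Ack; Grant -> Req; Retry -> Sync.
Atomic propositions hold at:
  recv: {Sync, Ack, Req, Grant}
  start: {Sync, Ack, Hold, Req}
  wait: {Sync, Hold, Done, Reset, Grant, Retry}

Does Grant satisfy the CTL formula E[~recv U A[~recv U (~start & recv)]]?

Yes

Sat(~recv) = {Hold, Done, Reset, Retry}
Sat(~start) = {Done, Reset, Grant, Retry}
Sat(~start & recv) = {Grant}
A[~recv U (~start & recv)]: least fixpoint, start Z0 = Sat((~start & recv)) = {Grant}, add states in Sat(~recv) with every successor in Z. Z1 = {Done, Grant}; fixed.
Sat(A[~recv U (~start & recv)]) = {Done, Grant}
E[~recv U A[~recv U (~start & recv)]]: least fixpoint, start Z0 = Sat(A[~recv U (~start & recv)]) = {Done, Grant}, add states in Sat(~recv) with some successor in Z. Already a fixed point.
Sat(E[~recv U A[~recv U (~start & recv)]]) = {Done, Grant}
Grant ∈ Sat(E[~recv U A[~recv U (~start & recv)]]) = {Done, Grant}, so the formula holds at Grant.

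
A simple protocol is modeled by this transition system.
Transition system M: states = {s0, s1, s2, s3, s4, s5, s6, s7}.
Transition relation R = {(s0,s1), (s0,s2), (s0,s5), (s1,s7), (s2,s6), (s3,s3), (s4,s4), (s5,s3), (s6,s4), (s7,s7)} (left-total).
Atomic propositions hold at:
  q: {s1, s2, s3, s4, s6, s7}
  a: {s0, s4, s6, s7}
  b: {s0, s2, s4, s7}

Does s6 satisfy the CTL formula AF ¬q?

Sat(¬q) = {s0, s5}
AF ¬q: least fixpoint, start Z0 = {s0, s5}, add states with every successor in Z. Already a fixed point.
Sat(AF ¬q) = {s0, s5}
s6 ∉ Sat(AF ¬q) = {s0, s5}, so the formula does not hold at s6.

No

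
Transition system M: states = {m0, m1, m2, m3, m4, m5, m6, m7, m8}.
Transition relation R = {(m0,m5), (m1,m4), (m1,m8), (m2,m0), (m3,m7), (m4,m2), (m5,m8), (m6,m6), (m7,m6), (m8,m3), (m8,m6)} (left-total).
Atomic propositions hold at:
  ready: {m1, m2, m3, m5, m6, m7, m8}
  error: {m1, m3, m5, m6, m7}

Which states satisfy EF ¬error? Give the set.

{m0, m1, m2, m4, m5, m8}

Sat(¬error) = {m0, m2, m4, m8}
EF ¬error: least fixpoint, start Z0 = {m0, m2, m4, m8}, add states with some successor in Z. Z1 = {m0, m1, m2, m4, m5, m8}; fixed.
Sat(EF ¬error) = {m0, m1, m2, m4, m5, m8}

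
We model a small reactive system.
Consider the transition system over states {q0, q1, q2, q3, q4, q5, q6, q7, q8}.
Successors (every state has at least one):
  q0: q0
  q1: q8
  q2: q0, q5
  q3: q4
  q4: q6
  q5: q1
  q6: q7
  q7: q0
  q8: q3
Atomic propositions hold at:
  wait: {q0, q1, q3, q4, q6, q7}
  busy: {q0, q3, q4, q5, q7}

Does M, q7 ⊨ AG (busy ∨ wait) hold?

Yes

Sat(busy ∨ wait) = {q0, q1, q3, q4, q5, q6, q7}
AG (busy ∨ wait): greatest fixpoint, start Z0 = {q0, q1, q3, q4, q5, q6, q7}, keep only states in Sat with every successor in Z. Z1 = {q0, q3, q4, q5, q6, q7}; Z2 = {q0, q3, q4, q6, q7}; fixed.
Sat(AG (busy ∨ wait)) = {q0, q3, q4, q6, q7}
q7 ∈ Sat(AG (busy ∨ wait)) = {q0, q3, q4, q6, q7}, so the formula holds at q7.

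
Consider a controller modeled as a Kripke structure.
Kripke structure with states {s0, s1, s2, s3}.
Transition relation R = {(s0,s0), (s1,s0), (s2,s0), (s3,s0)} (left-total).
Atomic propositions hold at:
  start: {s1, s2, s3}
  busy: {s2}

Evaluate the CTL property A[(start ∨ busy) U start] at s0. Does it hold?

No

Sat(start ∨ busy) = {s1, s2, s3}
A[(start ∨ busy) U start]: least fixpoint, start Z0 = Sat(start) = {s1, s2, s3}, add states in Sat(start ∨ busy) with every successor in Z. Already a fixed point.
Sat(A[(start ∨ busy) U start]) = {s1, s2, s3}
s0 ∉ Sat(A[(start ∨ busy) U start]) = {s1, s2, s3}, so the formula does not hold at s0.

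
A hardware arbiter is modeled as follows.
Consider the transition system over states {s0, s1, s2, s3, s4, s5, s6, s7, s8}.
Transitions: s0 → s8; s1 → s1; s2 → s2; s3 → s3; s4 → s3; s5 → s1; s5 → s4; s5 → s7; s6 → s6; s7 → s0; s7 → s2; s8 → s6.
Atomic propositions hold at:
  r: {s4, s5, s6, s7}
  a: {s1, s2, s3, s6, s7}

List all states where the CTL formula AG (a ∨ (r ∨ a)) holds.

Sat(r ∨ a) = {s1, s2, s3, s4, s5, s6, s7}
Sat(a ∨ (r ∨ a)) = {s1, s2, s3, s4, s5, s6, s7}
AG (a ∨ (r ∨ a)): greatest fixpoint, start Z0 = {s1, s2, s3, s4, s5, s6, s7}, keep only states in Sat with every successor in Z. Z1 = {s1, s2, s3, s4, s5, s6}; Z2 = {s1, s2, s3, s4, s6}; fixed.
Sat(AG (a ∨ (r ∨ a))) = {s1, s2, s3, s4, s6}

{s1, s2, s3, s4, s6}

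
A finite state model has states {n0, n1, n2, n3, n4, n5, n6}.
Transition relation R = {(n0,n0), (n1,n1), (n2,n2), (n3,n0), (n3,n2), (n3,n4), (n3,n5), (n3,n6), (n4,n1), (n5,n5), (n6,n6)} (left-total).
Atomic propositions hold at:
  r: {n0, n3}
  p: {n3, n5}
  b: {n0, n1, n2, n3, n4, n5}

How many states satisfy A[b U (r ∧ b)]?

2

Sat(r ∧ b) = {n0, n3}
A[b U (r ∧ b)]: least fixpoint, start Z0 = Sat((r ∧ b)) = {n0, n3}, add states in Sat(b) with every successor in Z. Already a fixed point.
Sat(A[b U (r ∧ b)]) = {n0, n3}
|Sat(A[b U (r ∧ b)])| = |{n0, n3}| = 2.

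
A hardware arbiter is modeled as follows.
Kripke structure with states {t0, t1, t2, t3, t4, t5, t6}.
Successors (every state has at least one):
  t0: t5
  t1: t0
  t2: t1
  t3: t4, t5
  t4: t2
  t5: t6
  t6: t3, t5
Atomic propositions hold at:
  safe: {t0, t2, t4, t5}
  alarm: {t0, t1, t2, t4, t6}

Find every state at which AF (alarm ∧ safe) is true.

Sat(alarm ∧ safe) = {t0, t2, t4}
AF (alarm ∧ safe): least fixpoint, start Z0 = {t0, t2, t4}, add states with every successor in Z. Z1 = {t0, t1, t2, t4}; fixed.
Sat(AF (alarm ∧ safe)) = {t0, t1, t2, t4}

{t0, t1, t2, t4}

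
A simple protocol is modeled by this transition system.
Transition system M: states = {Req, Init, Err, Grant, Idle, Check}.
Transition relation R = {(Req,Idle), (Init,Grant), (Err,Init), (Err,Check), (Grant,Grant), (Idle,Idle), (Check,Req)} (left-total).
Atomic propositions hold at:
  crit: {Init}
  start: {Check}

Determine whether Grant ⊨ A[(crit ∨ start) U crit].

No

Sat(crit ∨ start) = {Init, Check}
A[(crit ∨ start) U crit]: least fixpoint, start Z0 = Sat(crit) = {Init}, add states in Sat(crit ∨ start) with every successor in Z. Already a fixed point.
Sat(A[(crit ∨ start) U crit]) = {Init}
Grant ∉ Sat(A[(crit ∨ start) U crit]) = {Init}, so the formula does not hold at Grant.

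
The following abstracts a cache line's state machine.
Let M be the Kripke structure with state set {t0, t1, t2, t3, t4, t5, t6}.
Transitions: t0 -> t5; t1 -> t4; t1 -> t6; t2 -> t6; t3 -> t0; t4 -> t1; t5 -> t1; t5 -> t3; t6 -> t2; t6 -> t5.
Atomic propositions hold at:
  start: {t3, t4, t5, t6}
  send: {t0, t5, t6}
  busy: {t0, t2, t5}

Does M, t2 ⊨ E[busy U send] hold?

E[busy U send]: least fixpoint, start Z0 = Sat(send) = {t0, t5, t6}, add states in Sat(busy) with some successor in Z. Z1 = {t0, t2, t5, t6}; fixed.
Sat(E[busy U send]) = {t0, t2, t5, t6}
t2 ∈ Sat(E[busy U send]) = {t0, t2, t5, t6}, so the formula holds at t2.

Yes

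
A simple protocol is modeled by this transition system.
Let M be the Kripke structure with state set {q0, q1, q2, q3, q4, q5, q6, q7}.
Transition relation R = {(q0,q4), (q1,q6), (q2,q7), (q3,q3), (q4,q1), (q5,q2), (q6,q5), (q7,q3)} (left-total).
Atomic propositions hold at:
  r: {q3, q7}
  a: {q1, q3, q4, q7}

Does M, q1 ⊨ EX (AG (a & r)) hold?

Sat(a & r) = {q3, q7}
AG (a & r): greatest fixpoint, start Z0 = {q3, q7}, keep only states in Sat with every successor in Z. Already a fixed point.
Sat(AG (a & r)) = {q3, q7}
Sat(EX (AG (a & r))) = {s : some successor in {q3, q7}} = {q2, q3, q7}
q1 ∉ Sat(EX (AG (a & r))) = {q2, q3, q7}, so the formula does not hold at q1.

No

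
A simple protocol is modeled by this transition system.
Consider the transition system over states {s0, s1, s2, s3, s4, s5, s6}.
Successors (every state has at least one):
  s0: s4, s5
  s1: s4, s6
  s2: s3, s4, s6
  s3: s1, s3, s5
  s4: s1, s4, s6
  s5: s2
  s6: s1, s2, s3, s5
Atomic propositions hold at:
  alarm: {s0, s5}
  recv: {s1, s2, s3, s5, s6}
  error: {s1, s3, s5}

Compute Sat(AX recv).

Sat(AX recv) = {s : every successor in {s1, s2, s3, s5, s6}} = {s3, s5, s6}

{s3, s5, s6}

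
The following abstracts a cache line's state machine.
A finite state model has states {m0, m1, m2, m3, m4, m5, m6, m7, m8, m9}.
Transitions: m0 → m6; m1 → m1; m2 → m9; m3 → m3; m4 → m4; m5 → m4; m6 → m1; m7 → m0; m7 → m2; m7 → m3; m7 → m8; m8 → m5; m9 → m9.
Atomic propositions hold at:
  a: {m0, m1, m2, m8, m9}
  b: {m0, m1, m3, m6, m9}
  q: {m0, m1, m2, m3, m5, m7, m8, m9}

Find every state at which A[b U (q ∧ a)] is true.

{m0, m1, m2, m6, m8, m9}

Sat(q ∧ a) = {m0, m1, m2, m8, m9}
A[b U (q ∧ a)]: least fixpoint, start Z0 = Sat((q ∧ a)) = {m0, m1, m2, m8, m9}, add states in Sat(b) with every successor in Z. Z1 = {m0, m1, m2, m6, m8, m9}; fixed.
Sat(A[b U (q ∧ a)]) = {m0, m1, m2, m6, m8, m9}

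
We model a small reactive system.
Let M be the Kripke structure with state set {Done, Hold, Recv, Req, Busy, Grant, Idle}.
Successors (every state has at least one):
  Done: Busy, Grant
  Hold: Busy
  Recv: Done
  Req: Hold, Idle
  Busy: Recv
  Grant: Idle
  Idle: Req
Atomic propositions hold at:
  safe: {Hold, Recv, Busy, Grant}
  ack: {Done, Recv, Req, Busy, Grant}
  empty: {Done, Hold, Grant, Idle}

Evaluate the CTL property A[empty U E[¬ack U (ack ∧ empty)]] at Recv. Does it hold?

Sat(¬ack) = {Hold, Idle}
Sat(ack ∧ empty) = {Done, Grant}
E[¬ack U (ack ∧ empty)]: least fixpoint, start Z0 = Sat((ack ∧ empty)) = {Done, Grant}, add states in Sat(¬ack) with some successor in Z. Already a fixed point.
Sat(E[¬ack U (ack ∧ empty)]) = {Done, Grant}
A[empty U E[¬ack U (ack ∧ empty)]]: least fixpoint, start Z0 = Sat(E[¬ack U (ack ∧ empty)]) = {Done, Grant}, add states in Sat(empty) with every successor in Z. Already a fixed point.
Sat(A[empty U E[¬ack U (ack ∧ empty)]]) = {Done, Grant}
Recv ∉ Sat(A[empty U E[¬ack U (ack ∧ empty)]]) = {Done, Grant}, so the formula does not hold at Recv.

No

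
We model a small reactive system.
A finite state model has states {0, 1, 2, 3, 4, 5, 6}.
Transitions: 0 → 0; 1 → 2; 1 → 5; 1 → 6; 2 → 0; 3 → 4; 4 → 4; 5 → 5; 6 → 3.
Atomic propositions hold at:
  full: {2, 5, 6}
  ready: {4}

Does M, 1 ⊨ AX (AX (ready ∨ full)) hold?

No

Sat(ready ∨ full) = {2, 4, 5, 6}
Sat(AX (ready ∨ full)) = {s : every successor in {2, 4, 5, 6}} = {1, 3, 4, 5}
Sat(AX (AX (ready ∨ full))) = {s : every successor in {1, 3, 4, 5}} = {3, 4, 5, 6}
1 ∉ Sat(AX (AX (ready ∨ full))) = {3, 4, 5, 6}, so the formula does not hold at 1.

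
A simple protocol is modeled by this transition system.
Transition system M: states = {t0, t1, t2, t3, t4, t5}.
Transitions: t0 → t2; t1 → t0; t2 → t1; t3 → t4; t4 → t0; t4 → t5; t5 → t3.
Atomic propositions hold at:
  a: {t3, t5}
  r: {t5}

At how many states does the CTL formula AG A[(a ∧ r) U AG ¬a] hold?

Sat(a ∧ r) = {t5}
Sat(¬a) = {t0, t1, t2, t4}
AG ¬a: greatest fixpoint, start Z0 = {t0, t1, t2, t4}, keep only states in Sat with every successor in Z. Z1 = {t0, t1, t2}; fixed.
Sat(AG ¬a) = {t0, t1, t2}
A[(a ∧ r) U AG ¬a]: least fixpoint, start Z0 = Sat(AG ¬a) = {t0, t1, t2}, add states in Sat(a ∧ r) with every successor in Z. Already a fixed point.
Sat(A[(a ∧ r) U AG ¬a]) = {t0, t1, t2}
AG A[(a ∧ r) U AG ¬a]: greatest fixpoint, start Z0 = {t0, t1, t2}, keep only states in Sat with every successor in Z. Already a fixed point.
Sat(AG A[(a ∧ r) U AG ¬a]) = {t0, t1, t2}
|Sat(AG A[(a ∧ r) U AG ¬a])| = |{t0, t1, t2}| = 3.

3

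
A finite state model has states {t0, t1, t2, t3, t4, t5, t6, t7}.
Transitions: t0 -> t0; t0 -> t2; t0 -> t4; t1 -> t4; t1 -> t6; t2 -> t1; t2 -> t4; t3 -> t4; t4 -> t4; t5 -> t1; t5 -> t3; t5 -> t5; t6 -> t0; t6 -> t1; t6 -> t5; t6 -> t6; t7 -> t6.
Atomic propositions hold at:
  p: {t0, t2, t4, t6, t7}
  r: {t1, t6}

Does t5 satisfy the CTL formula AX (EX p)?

Sat(EX p) = {s : some successor in {t0, t2, t4, t6, t7}} = {t0, t1, t2, t3, t4, t6, t7}
Sat(AX (EX p)) = {s : every successor in {t0, t1, t2, t3, t4, t6, t7}} = {t0, t1, t2, t3, t4, t7}
t5 ∉ Sat(AX (EX p)) = {t0, t1, t2, t3, t4, t7}, so the formula does not hold at t5.

No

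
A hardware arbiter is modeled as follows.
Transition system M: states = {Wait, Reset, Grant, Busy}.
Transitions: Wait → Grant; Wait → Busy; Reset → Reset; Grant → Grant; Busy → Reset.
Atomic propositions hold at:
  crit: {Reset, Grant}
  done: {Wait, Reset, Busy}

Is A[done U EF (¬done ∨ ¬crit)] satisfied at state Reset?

No

Sat(¬done) = {Grant}
Sat(¬crit) = {Wait, Busy}
Sat(¬done ∨ ¬crit) = {Wait, Grant, Busy}
EF (¬done ∨ ¬crit): least fixpoint, start Z0 = {Wait, Grant, Busy}, add states with some successor in Z. Already a fixed point.
Sat(EF (¬done ∨ ¬crit)) = {Wait, Grant, Busy}
A[done U EF (¬done ∨ ¬crit)]: least fixpoint, start Z0 = Sat(EF (¬done ∨ ¬crit)) = {Wait, Grant, Busy}, add states in Sat(done) with every successor in Z. Already a fixed point.
Sat(A[done U EF (¬done ∨ ¬crit)]) = {Wait, Grant, Busy}
Reset ∉ Sat(A[done U EF (¬done ∨ ¬crit)]) = {Wait, Grant, Busy}, so the formula does not hold at Reset.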